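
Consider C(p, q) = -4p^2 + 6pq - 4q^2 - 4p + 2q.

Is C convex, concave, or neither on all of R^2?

concave

C is quadratic, so its Hessian is the constant matrix H = [[-8, 6], [6, -8]].
det(H) = 28, tr(H) = -16.
det(H) > 0 and tr(H) < 0, so H is negative definite everywhere: concave.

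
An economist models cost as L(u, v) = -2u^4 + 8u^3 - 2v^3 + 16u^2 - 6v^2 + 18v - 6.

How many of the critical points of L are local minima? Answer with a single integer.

L separates as a function of u plus a function of v, so ∇L=0 decouples.
∂L/∂u = -8u(u - 4)(u + 1) = 0 at u ∈ {-1, 0, 4}; ∂L/∂v = -6(v - 1)(v + 3) = 0 at v ∈ {-3, 1}.
The Hessian is diagonal: diag(L_uu, L_vv). Second derivatives: L_uu(-1)=-40, L_uu(0)=32, L_uu(4)=-160; L_vv(-3)=24, L_vv(1)=-24.
Local minima occur where both diagonal entries positive: (0, -3). Count: 1.

1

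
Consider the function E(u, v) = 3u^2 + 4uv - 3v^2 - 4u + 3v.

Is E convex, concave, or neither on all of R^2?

E is quadratic, so its Hessian is the constant matrix H = [[6, 4], [4, -6]].
det(H) = -52, tr(H) = 0.
det(H) < 0, so H is indefinite: neither convex nor concave.

neither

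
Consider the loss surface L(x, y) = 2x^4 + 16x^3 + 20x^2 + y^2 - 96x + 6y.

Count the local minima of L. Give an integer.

2

L separates as a function of x plus a function of y, so ∇L=0 decouples.
∂L/∂x = 8(x - 1)(x + 3)(x + 4) = 0 at x ∈ {-4, -3, 1}; ∂L/∂y = 2(y + 3) = 0 at y ∈ {-3}.
The Hessian is diagonal: diag(L_xx, L_yy). Second derivatives: L_xx(-4)=40, L_xx(-3)=-32, L_xx(1)=160; L_yy(-3)=2.
Local minima occur where both diagonal entries positive: (-4, -3), (1, -3). Count: 2.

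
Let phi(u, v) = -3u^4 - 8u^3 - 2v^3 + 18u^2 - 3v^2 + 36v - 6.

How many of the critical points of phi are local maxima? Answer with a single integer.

phi separates as a function of u plus a function of v, so ∇phi=0 decouples.
∂phi/∂u = -12u(u - 1)(u + 3) = 0 at u ∈ {-3, 0, 1}; ∂phi/∂v = -6(v - 2)(v + 3) = 0 at v ∈ {-3, 2}.
The Hessian is diagonal: diag(phi_uu, phi_vv). Second derivatives: phi_uu(-3)=-144, phi_uu(0)=36, phi_uu(1)=-48; phi_vv(-3)=30, phi_vv(2)=-30.
Local maxima occur where both diagonal entries negative: (-3, 2), (1, 2). Count: 2.

2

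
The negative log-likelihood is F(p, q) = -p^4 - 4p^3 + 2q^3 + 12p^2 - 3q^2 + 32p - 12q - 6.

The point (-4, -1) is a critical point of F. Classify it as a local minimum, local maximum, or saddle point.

The mixed partial ∂²F/∂p∂q is 0, so the Hessian at any point is diag(F_pp, F_qq) = diag(12(-p^2 - 2p + 2), 6(2q - 1)).
At (-4, -1): H = diag(-72, -18).
Both eigenvalues are negative, so H is negative definite: a local maximum.

local maximum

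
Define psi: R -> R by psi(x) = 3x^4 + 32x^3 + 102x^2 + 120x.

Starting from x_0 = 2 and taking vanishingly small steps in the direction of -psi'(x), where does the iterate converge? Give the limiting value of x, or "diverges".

-1

psi'(x) = 12(x + 1)(x + 2)(x + 5), so psi'(2) = 1008.
Gradient descent moves in the -psi' direction, i.e. x is decreasing.
The nearest critical point in that direction is x = -1, where psi'' = 48 > 0 (a local minimum). The iterate converges there.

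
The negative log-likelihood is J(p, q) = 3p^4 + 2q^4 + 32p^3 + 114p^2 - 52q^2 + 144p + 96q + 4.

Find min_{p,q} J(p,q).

J(p,q) separates as A(p) + B(q) + 4, so its minimum is min A + min B + 4.
A'(p) = 12(p + 1)(p + 3)(p + 4) vanishes at p ∈ {-4, -3, -1}; B'(q) = 8(q - 3)(q - 1)(q + 4) vanishes at q ∈ {-4, 1, 3}.
Local minima of A (where A''>0): A(-4)=-32, A(-1)=-59. Local minima of B: B(-4)=-704, B(3)=-18.
So the global minimum of J is A(-1) + B(-4) + 4 = -59 − 704 + 4 = -759, attained at (-1, -4).

-759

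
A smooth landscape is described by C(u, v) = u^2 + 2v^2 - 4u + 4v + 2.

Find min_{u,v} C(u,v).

-4

C(u,v) separates as P(u) + Q(v) + 2, so its minimum is min P + min Q + 2.
P'(u) = 2u - 4 vanishes at u ∈ {2}; Q'(v) = 4v + 4 vanishes at v ∈ {-1}.
Local minima of P (where P''>0): P(2)=-4. Local minima of Q: Q(-1)=-2.
So the global minimum of C is P(2) + Q(-1) + 2 = -4 − 2 + 2 = -4, attained at (2, -1).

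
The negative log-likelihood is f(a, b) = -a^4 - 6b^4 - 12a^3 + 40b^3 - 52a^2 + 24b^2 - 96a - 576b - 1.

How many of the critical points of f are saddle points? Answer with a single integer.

4

f separates as a function of a plus a function of b, so ∇f=0 decouples.
∂f/∂a = -4(a + 2)(a + 3)(a + 4) = 0 at a ∈ {-4, -3, -2}; ∂f/∂b = -24(b - 4)(b - 3)(b + 2) = 0 at b ∈ {-2, 3, 4}.
The Hessian is diagonal: diag(f_aa, f_bb). Second derivatives: f_aa(-4)=-8, f_aa(-3)=4, f_aa(-2)=-8; f_bb(-2)=-720, f_bb(3)=120, f_bb(4)=-144.
Saddle points occur where the two diagonal entries have opposite signs: (-4, 3), (-3, -2), (-3, 4), (-2, 3). Count: 4.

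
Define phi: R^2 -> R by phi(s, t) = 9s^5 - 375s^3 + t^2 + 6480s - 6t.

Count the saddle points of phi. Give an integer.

2

phi separates as a function of s plus a function of t, so ∇phi=0 decouples.
∂phi/∂s = 45(s - 4)(s - 3)(s + 3)(s + 4) = 0 at s ∈ {-4, -3, 3, 4}; ∂phi/∂t = 2(t - 3) = 0 at t ∈ {3}.
The Hessian is diagonal: diag(phi_ss, phi_tt). Second derivatives: phi_ss(-4)=-2520, phi_ss(-3)=1890, phi_ss(3)=-1890, phi_ss(4)=2520; phi_tt(3)=2.
Saddle points occur where the two diagonal entries have opposite signs: (-4, 3), (3, 3). Count: 2.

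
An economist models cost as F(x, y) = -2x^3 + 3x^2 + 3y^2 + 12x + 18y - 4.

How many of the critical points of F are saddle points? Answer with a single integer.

1

F separates as a function of x plus a function of y, so ∇F=0 decouples.
∂F/∂x = -6(x - 2)(x + 1) = 0 at x ∈ {-1, 2}; ∂F/∂y = 6(y + 3) = 0 at y ∈ {-3}.
The Hessian is diagonal: diag(F_xx, F_yy). Second derivatives: F_xx(-1)=18, F_xx(2)=-18; F_yy(-3)=6.
Saddle points occur where the two diagonal entries have opposite signs: (2, -3). Count: 1.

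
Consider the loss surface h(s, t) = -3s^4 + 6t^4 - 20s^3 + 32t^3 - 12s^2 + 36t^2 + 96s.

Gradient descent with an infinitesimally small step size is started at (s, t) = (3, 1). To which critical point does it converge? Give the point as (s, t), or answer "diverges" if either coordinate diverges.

diverges

h is separable, so gradient descent decouples: s follows -∂h/∂s, t follows -∂h/∂t.
∂h/∂s = -12(s - 1)(s + 2)(s + 4); at s=3 this is -840, so s increases.
∂h/∂t = 24t(t + 1)(t + 3); at t=1 this is 192, so t decreases.
The s-coordinate has no critical point in that direction and runs off to infinity.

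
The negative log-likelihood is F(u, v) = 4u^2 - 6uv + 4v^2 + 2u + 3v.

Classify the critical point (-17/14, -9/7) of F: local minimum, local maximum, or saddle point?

The Hessian of F is constant: H = [[8, -6], [-6, 8]].
det(H) = 8·8 − (-6)² = 28.
det(H) > 0 and tr(H) = 16 > 0, so H is positive definite and the point is a local minimum.

local minimum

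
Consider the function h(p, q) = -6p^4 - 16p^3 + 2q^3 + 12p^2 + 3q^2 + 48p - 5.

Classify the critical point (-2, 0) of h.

saddle point

The mixed partial ∂²h/∂p∂q is 0, so the Hessian at any point is diag(h_pp, h_qq) = diag(24(-3p^2 - 4p + 1), 6(2q + 1)).
At (-2, 0): H = diag(-72, 6).
The eigenvalues have opposite signs, so H is indefinite: a saddle point.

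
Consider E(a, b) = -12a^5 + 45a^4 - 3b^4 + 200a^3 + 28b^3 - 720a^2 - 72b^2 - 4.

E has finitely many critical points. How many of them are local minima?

2

E separates as a function of a plus a function of b, so ∇E=0 decouples.
∂E/∂a = -60a(a - 4)(a - 2)(a + 3) = 0 at a ∈ {-3, 0, 2, 4}; ∂E/∂b = -12b(b - 4)(b - 3) = 0 at b ∈ {0, 3, 4}.
The Hessian is diagonal: diag(E_aa, E_bb). Second derivatives: E_aa(-3)=6300, E_aa(0)=-1440, E_aa(2)=1200, E_aa(4)=-3360; E_bb(0)=-144, E_bb(3)=36, E_bb(4)=-48.
Local minima occur where both diagonal entries positive: (-3, 3), (2, 3). Count: 2.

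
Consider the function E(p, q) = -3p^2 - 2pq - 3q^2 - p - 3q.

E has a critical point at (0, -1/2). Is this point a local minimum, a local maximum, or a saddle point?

local maximum

The Hessian of E is constant: H = [[-6, -2], [-2, -6]].
det(H) = (-6)·(-6) − (-2)² = 32.
det(H) > 0 and tr(H) = -12 < 0, so H is negative definite and the point is a local maximum.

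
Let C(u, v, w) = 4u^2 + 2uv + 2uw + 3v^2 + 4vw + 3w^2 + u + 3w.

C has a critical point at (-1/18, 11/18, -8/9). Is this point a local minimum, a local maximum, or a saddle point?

The Hessian is constant: H = [[8, 2, 2], [2, 6, 4], [2, 4, 6]].
Leading principal minors: Δ₁ = 8, Δ₂ = 44, Δ₃ = 144.
All leading minors are positive, so H is positive definite: a local minimum.

local minimum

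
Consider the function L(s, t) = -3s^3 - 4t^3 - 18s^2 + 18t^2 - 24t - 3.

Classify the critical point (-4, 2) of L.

The mixed partial ∂²L/∂s∂t is 0, so the Hessian at any point is diag(L_ss, L_tt) = diag(-18(s + 2), 12(-2t + 3)).
At (-4, 2): H = diag(36, -12).
The eigenvalues have opposite signs, so H is indefinite: a saddle point.

saddle point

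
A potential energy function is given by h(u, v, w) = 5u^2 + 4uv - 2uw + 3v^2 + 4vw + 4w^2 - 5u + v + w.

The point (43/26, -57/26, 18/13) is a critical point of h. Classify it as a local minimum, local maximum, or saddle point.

local minimum

The Hessian is constant: H = [[10, 4, -2], [4, 6, 4], [-2, 4, 8]].
Leading principal minors: Δ₁ = 10, Δ₂ = 44, Δ₃ = 104.
All leading minors are positive, so H is positive definite: a local minimum.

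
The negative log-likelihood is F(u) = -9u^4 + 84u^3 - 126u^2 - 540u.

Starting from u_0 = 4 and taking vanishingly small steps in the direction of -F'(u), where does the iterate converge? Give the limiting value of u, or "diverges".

F'(u) = -36(u - 5)(u - 3)(u + 1), so F'(4) = 180.
Gradient descent moves in the -F' direction, i.e. u is decreasing.
The nearest critical point in that direction is u = 3, where F'' = 288 > 0 (a local minimum). The iterate converges there.

3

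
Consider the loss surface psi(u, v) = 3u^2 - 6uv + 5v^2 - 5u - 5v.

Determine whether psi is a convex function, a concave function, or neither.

psi is quadratic, so its Hessian is the constant matrix H = [[6, -6], [-6, 10]].
det(H) = 24, tr(H) = 16.
det(H) > 0 and tr(H) > 0, so H is positive definite everywhere: convex.

convex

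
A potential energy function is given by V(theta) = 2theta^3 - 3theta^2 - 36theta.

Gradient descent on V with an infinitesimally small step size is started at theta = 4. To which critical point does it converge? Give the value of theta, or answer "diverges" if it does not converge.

V'(theta) = 6(theta - 3)(theta + 2), so V'(4) = 36.
Gradient descent moves in the -V' direction, i.e. theta is decreasing.
The nearest critical point in that direction is theta = 3, where V'' = 30 > 0 (a local minimum). The iterate converges there.

3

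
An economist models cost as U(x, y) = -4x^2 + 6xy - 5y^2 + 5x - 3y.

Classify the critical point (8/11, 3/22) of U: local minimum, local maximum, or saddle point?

The Hessian of U is constant: H = [[-8, 6], [6, -10]].
det(H) = (-8)·(-10) − 6² = 44.
det(H) > 0 and tr(H) = -18 < 0, so H is negative definite and the point is a local maximum.

local maximum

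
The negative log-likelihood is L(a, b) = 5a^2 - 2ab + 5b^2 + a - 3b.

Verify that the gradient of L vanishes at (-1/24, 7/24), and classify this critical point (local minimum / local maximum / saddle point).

∇L = (10a - 2b + 1, -2a + 10b - 3); substituting (-1/24, 7/24) gives ∇L = (0, 0), so (-1/24, 7/24) is indeed a critical point.
The Hessian of L is constant: H = [[10, -2], [-2, 10]].
det(H) = 10·10 − (-2)² = 96.
det(H) > 0 and tr(H) = 20 > 0, so H is positive definite and the point is a local minimum.

local minimum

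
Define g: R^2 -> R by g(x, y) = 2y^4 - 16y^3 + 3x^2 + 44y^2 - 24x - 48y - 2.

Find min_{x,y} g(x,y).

-68

g(x,y) separates as P(x) + Q(y) − 2, so its minimum is min P + min Q − 2.
P'(x) = 6x - 24 vanishes at x ∈ {4}; Q'(y) = 8(y - 3)(y - 2)(y - 1) vanishes at y ∈ {1, 2, 3}.
Local minima of P (where P''>0): P(4)=-48. Local minima of Q: Q(1)=-18, Q(3)=-18.
So the global minimum of g is P(4) + Q(1) − 2 = -48 − 18 − 2 = -68, attained at (4, 1).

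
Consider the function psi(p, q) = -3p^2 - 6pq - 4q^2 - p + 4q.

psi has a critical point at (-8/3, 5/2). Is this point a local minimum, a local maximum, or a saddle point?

local maximum

The Hessian of psi is constant: H = [[-6, -6], [-6, -8]].
det(H) = (-6)·(-8) − (-6)² = 12.
det(H) > 0 and tr(H) = -14 < 0, so H is negative definite and the point is a local maximum.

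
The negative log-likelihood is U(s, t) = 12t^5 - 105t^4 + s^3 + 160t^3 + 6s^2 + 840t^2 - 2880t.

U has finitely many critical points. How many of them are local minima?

U separates as a function of s plus a function of t, so ∇U=0 decouples.
∂U/∂s = 3s(s + 4) = 0 at s ∈ {-4, 0}; ∂U/∂t = 60(t - 4)(t - 3)(t - 2)(t + 2) = 0 at t ∈ {-2, 2, 3, 4}.
The Hessian is diagonal: diag(U_ss, U_tt). Second derivatives: U_ss(-4)=-12, U_ss(0)=12; U_tt(-2)=-7200, U_tt(2)=480, U_tt(3)=-300, U_tt(4)=720.
Local minima occur where both diagonal entries positive: (0, 2), (0, 4). Count: 2.

2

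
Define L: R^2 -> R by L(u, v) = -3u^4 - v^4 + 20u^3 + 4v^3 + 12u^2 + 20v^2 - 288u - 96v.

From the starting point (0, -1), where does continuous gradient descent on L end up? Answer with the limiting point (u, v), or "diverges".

(3, 2)

L is separable, so gradient descent decouples: u follows -∂L/∂u, v follows -∂L/∂v.
∂L/∂u = -12(u - 4)(u - 3)(u + 2); at u=0 this is -288, so u increases.
∂L/∂v = -4(v - 4)(v - 2)(v + 3); at v=-1 this is -120, so v increases.
u converges to its nearest critical value 3 (a local min of the u-part); v converges to 2. The iterate converges to (3, 2).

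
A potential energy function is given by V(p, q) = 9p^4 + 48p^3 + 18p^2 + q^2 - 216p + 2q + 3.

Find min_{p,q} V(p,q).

V(p,q) separates as A(p) + B(q) + 3, so its minimum is min A + min B + 3.
A'(p) = 36(p - 1)(p + 2)(p + 3) vanishes at p ∈ {-3, -2, 1}; B'(q) = 2q + 2 vanishes at q ∈ {-1}.
Local minima of A (where A''>0): A(-3)=243, A(1)=-141. Local minima of B: B(-1)=-1.
So the global minimum of V is A(1) + B(-1) + 3 = -141 − 1 + 3 = -139, attained at (1, -1).

-139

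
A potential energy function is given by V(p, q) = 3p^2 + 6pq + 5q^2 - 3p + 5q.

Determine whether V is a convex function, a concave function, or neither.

V is quadratic, so its Hessian is the constant matrix H = [[6, 6], [6, 10]].
det(H) = 24, tr(H) = 16.
det(H) > 0 and tr(H) > 0, so H is positive definite everywhere: convex.

convex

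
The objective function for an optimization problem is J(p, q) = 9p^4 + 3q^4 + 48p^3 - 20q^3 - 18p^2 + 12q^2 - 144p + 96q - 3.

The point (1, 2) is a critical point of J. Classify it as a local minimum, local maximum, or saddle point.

The mixed partial ∂²J/∂p∂q is 0, so the Hessian at any point is diag(J_pp, J_qq) = diag(36(3p^2 + 8p - 1), 12(3q^2 - 10q + 2)).
At (1, 2): H = diag(360, -72).
The eigenvalues have opposite signs, so H is indefinite: a saddle point.

saddle point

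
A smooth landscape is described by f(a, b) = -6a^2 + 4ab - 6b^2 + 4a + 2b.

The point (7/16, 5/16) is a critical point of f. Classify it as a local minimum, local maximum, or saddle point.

local maximum

The Hessian of f is constant: H = [[-12, 4], [4, -12]].
det(H) = (-12)·(-12) − 4² = 128.
det(H) > 0 and tr(H) = -24 < 0, so H is negative definite and the point is a local maximum.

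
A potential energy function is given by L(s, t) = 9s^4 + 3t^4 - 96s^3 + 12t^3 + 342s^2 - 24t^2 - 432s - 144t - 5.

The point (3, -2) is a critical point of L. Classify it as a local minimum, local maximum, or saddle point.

The mixed partial ∂²L/∂s∂t is 0, so the Hessian at any point is diag(L_ss, L_tt) = diag(36(3s^2 - 16s + 19), 12(3t^2 + 6t - 4)).
At (3, -2): H = diag(-72, -48).
Both eigenvalues are negative, so H is negative definite: a local maximum.

local maximum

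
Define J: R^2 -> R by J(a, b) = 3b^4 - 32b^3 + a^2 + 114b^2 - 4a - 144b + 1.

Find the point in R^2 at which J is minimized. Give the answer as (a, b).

J(a,b) separates as P(a) + Q(b) + 1, so its minimum is min P + min Q + 1.
P'(a) = 2a - 4 vanishes at a ∈ {2}; Q'(b) = 12(b - 4)(b - 3)(b - 1) vanishes at b ∈ {1, 3, 4}.
Local minima of P (where P''>0): P(2)=-4. Local minima of Q: Q(1)=-59, Q(4)=-32.
So the global minimum of J is P(2) + Q(1) + 1 = -4 − 59 + 1 = -62, attained at (2, 1).

(2, 1)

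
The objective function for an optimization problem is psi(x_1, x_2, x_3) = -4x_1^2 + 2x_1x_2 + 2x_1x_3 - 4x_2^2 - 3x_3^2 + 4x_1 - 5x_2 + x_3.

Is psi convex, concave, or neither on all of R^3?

psi is quadratic, so its Hessian is the constant matrix H = [[-8, 2, 2], [2, -8, 0], [2, 0, -6]].
Leading principal minors: -8, 60, -328.
Signs alternate −, +, − ⇒ H ≺ 0 ⇒ concave.

concave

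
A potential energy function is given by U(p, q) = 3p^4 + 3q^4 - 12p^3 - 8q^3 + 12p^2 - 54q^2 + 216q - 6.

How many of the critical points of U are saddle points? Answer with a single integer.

4

U separates as a function of p plus a function of q, so ∇U=0 decouples.
∂U/∂p = 12p(p - 2)(p - 1) = 0 at p ∈ {0, 1, 2}; ∂U/∂q = 12(q - 3)(q - 2)(q + 3) = 0 at q ∈ {-3, 2, 3}.
The Hessian is diagonal: diag(U_pp, U_qq). Second derivatives: U_pp(0)=24, U_pp(1)=-12, U_pp(2)=24; U_qq(-3)=360, U_qq(2)=-60, U_qq(3)=72.
Saddle points occur where the two diagonal entries have opposite signs: (0, 2), (1, -3), (1, 3), (2, 2). Count: 4.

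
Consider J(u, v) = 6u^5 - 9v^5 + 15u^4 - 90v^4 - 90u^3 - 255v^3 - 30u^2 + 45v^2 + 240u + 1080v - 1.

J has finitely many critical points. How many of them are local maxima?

4

J separates as a function of u plus a function of v, so ∇J=0 decouples.
∂J/∂u = 30(u - 2)(u - 1)(u + 1)(u + 4) = 0 at u ∈ {-4, -1, 1, 2}; ∂J/∂v = -45(v - 1)(v + 2)(v + 3)(v + 4) = 0 at v ∈ {-4, -3, -2, 1}.
The Hessian is diagonal: diag(J_uu, J_vv). Second derivatives: J_uu(-4)=-2700, J_uu(-1)=540, J_uu(1)=-300, J_uu(2)=540; J_vv(-4)=450, J_vv(-3)=-180, J_vv(-2)=270, J_vv(1)=-2700.
Local maxima occur where both diagonal entries negative: (-4, -3), (-4, 1), (1, -3), (1, 1). Count: 4.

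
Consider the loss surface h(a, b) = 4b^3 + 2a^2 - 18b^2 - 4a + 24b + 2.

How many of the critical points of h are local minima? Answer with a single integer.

1

h separates as a function of a plus a function of b, so ∇h=0 decouples.
∂h/∂a = 4(a - 1) = 0 at a ∈ {1}; ∂h/∂b = 12(b - 2)(b - 1) = 0 at b ∈ {1, 2}.
The Hessian is diagonal: diag(h_aa, h_bb). Second derivatives: h_aa(1)=4; h_bb(1)=-12, h_bb(2)=12.
Local minima occur where both diagonal entries positive: (1, 2). Count: 1.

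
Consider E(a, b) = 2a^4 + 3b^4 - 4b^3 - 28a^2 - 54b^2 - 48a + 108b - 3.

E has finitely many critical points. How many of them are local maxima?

1

E separates as a function of a plus a function of b, so ∇E=0 decouples.
∂E/∂a = 8(a - 3)(a + 1)(a + 2) = 0 at a ∈ {-2, -1, 3}; ∂E/∂b = 12(b - 3)(b - 1)(b + 3) = 0 at b ∈ {-3, 1, 3}.
The Hessian is diagonal: diag(E_aa, E_bb). Second derivatives: E_aa(-2)=40, E_aa(-1)=-32, E_aa(3)=160; E_bb(-3)=288, E_bb(1)=-96, E_bb(3)=144.
Local maxima occur where both diagonal entries negative: (-1, 1). Count: 1.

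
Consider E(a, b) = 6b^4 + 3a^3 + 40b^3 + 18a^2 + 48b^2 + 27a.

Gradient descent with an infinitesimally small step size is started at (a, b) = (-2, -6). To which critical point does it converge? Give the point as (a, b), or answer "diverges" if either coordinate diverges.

E is separable, so gradient descent decouples: a follows -∂E/∂a, b follows -∂E/∂b.
∂E/∂a = 9(a + 1)(a + 3); at a=-2 this is -9, so a increases.
∂E/∂b = 24b(b + 1)(b + 4); at b=-6 this is -1440, so b increases.
a converges to its nearest critical value -1 (a local min of the a-part); b converges to -4. The iterate converges to (-1, -4).

(-1, -4)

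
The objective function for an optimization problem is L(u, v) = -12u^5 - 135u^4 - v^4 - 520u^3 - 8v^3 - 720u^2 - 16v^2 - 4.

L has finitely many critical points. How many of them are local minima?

2

L separates as a function of u plus a function of v, so ∇L=0 decouples.
∂L/∂u = -60u(u + 2)(u + 3)(u + 4) = 0 at u ∈ {-4, -3, -2, 0}; ∂L/∂v = -4v(v + 2)(v + 4) = 0 at v ∈ {-4, -2, 0}.
The Hessian is diagonal: diag(L_uu, L_vv). Second derivatives: L_uu(-4)=480, L_uu(-3)=-180, L_uu(-2)=240, L_uu(0)=-1440; L_vv(-4)=-32, L_vv(-2)=16, L_vv(0)=-32.
Local minima occur where both diagonal entries positive: (-4, -2), (-2, -2). Count: 2.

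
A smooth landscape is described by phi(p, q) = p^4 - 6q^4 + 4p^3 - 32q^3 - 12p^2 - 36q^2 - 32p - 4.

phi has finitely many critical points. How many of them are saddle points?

phi separates as a function of p plus a function of q, so ∇phi=0 decouples.
∂phi/∂p = 4(p - 2)(p + 1)(p + 4) = 0 at p ∈ {-4, -1, 2}; ∂phi/∂q = -24q(q + 1)(q + 3) = 0 at q ∈ {-3, -1, 0}.
The Hessian is diagonal: diag(phi_pp, phi_qq). Second derivatives: phi_pp(-4)=72, phi_pp(-1)=-36, phi_pp(2)=72; phi_qq(-3)=-144, phi_qq(-1)=48, phi_qq(0)=-72.
Saddle points occur where the two diagonal entries have opposite signs: (-4, -3), (-4, 0), (-1, -1), (2, -3), (2, 0). Count: 5.

5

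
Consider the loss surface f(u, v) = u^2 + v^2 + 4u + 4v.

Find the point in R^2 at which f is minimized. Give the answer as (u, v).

(-2, -2)

f(u,v) separates as P(u) + Q(v), so its minimum is min P + min Q.
P'(u) = 2u + 4 vanishes at u ∈ {-2}; Q'(v) = 2v + 4 vanishes at v ∈ {-2}.
Local minima of P (where P''>0): P(-2)=-4. Local minima of Q: Q(-2)=-4.
So the global minimum of f is P(-2) + Q(-2) = -4 − 4 = -8, attained at (-2, -2).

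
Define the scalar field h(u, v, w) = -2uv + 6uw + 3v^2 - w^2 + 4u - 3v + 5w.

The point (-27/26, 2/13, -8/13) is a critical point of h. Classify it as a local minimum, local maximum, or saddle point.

The Hessian is constant: H = [[0, -2, 6], [-2, 6, 0], [6, 0, -2]].
Leading principal minors: Δ₁ = 0, Δ₂ = -4, Δ₃ = -208.
The minors fit neither the all-positive nor the alternating-sign pattern, so H is indefinite: a saddle point.

saddle point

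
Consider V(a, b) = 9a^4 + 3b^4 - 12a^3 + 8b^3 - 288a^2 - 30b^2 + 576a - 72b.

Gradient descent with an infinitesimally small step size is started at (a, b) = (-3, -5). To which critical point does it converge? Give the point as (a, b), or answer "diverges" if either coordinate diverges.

V is separable, so gradient descent decouples: a follows -∂V/∂a, b follows -∂V/∂b.
∂V/∂a = 36(a - 4)(a - 1)(a + 4); at a=-3 this is 1008, so a decreases.
∂V/∂b = 12(b - 2)(b + 1)(b + 3); at b=-5 this is -672, so b increases.
a converges to its nearest critical value -4 (a local min of the a-part); b converges to -3. The iterate converges to (-4, -3).

(-4, -3)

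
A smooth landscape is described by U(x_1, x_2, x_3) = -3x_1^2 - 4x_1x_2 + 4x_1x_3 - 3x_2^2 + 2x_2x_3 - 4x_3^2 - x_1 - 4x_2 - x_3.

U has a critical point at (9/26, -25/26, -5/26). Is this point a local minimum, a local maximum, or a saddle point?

The Hessian is constant: H = [[-6, -4, 4], [-4, -6, 2], [4, 2, -8]].
Leading principal minors: Δ₁ = -6, Δ₂ = 20, Δ₃ = -104.
The minors alternate sign starting negative (−, +, −), so H is negative definite: a local maximum.

local maximum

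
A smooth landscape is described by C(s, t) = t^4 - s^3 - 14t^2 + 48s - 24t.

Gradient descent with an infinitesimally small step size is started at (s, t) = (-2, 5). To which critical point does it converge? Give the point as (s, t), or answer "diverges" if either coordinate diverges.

(-4, 3)

C is separable, so gradient descent decouples: s follows -∂C/∂s, t follows -∂C/∂t.
∂C/∂s = -3(s - 4)(s + 4); at s=-2 this is 36, so s decreases.
∂C/∂t = 4(t - 3)(t + 1)(t + 2); at t=5 this is 336, so t decreases.
s converges to its nearest critical value -4 (a local min of the s-part); t converges to 3. The iterate converges to (-4, 3).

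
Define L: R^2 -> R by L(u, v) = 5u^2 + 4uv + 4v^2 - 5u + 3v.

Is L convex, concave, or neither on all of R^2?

L is quadratic, so its Hessian is the constant matrix H = [[10, 4], [4, 8]].
det(H) = 64, tr(H) = 18.
det(H) > 0 and tr(H) > 0, so H is positive definite everywhere: convex.

convex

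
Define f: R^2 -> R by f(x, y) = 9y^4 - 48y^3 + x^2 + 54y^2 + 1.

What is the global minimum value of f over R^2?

f(x,y) separates as P(x) + Q(y) + 1, so its minimum is min P + min Q + 1.
P'(x) = 2x vanishes at x ∈ {0}; Q'(y) = 36y(y - 3)(y - 1) vanishes at y ∈ {0, 1, 3}.
Local minima of P (where P''>0): P(0)=0. Local minima of Q: Q(0)=0, Q(3)=-81.
So the global minimum of f is P(0) + Q(3) + 1 = 0 − 81 + 1 = -80, attained at (0, 3).

-80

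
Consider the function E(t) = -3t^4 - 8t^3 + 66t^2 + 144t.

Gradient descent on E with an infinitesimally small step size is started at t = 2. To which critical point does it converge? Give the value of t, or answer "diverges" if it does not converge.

E'(t) = -12(t - 3)(t + 1)(t + 4), so E'(2) = 216.
Gradient descent moves in the -E' direction, i.e. t is decreasing.
The nearest critical point in that direction is t = -1, where E'' = 144 > 0 (a local minimum). The iterate converges there.

-1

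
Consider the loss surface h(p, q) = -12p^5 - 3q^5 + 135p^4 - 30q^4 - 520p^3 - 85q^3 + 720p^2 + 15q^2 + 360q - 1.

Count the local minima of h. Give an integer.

h separates as a function of p plus a function of q, so ∇h=0 decouples.
∂h/∂p = -60p(p - 4)(p - 3)(p - 2) = 0 at p ∈ {0, 2, 3, 4}; ∂h/∂q = -15(q - 1)(q + 2)(q + 3)(q + 4) = 0 at q ∈ {-4, -3, -2, 1}.
The Hessian is diagonal: diag(h_pp, h_qq). Second derivatives: h_pp(0)=1440, h_pp(2)=-240, h_pp(3)=180, h_pp(4)=-480; h_qq(-4)=150, h_qq(-3)=-60, h_qq(-2)=90, h_qq(1)=-900.
Local minima occur where both diagonal entries positive: (0, -4), (0, -2), (3, -4), (3, -2). Count: 4.

4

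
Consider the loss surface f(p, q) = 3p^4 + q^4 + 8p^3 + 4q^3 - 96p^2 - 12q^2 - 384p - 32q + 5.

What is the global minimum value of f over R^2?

f(p,q) separates as A(p) + B(q) + 5, so its minimum is min A + min B + 5.
A'(p) = 12(p - 4)(p + 2)(p + 4) vanishes at p ∈ {-4, -2, 4}; B'(q) = 4(q - 2)(q + 1)(q + 4) vanishes at q ∈ {-4, -1, 2}.
Local minima of A (where A''>0): A(-4)=256, A(4)=-1792. Local minima of B: B(-4)=-64, B(2)=-64.
So the global minimum of f is A(4) + B(-4) + 5 = -1792 − 64 + 5 = -1851, attained at (4, -4).

-1851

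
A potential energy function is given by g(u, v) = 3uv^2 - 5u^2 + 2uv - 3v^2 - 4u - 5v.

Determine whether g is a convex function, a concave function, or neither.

neither

The term 3uv^2 is cubic, so the Hessian is not constant.
∂²g/∂v² = 6u - 6, which takes both signs as u varies (negative for sufficiently negative u). A diagonal entry of the Hessian changing sign means the Hessian is neither positive- nor negative-semidefinite on all of R^2.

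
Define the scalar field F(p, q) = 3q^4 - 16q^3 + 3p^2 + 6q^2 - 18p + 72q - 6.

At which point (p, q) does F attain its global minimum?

F(p,q) separates as A(p) + B(q) − 6, so its minimum is min A + min B − 6.
A'(p) = 6p - 18 vanishes at p ∈ {3}; B'(q) = 12(q - 3)(q - 2)(q + 1) vanishes at q ∈ {-1, 2, 3}.
Local minima of A (where A''>0): A(3)=-27. Local minima of B: B(-1)=-47, B(3)=81.
So the global minimum of F is A(3) + B(-1) − 6 = -27 − 47 − 6 = -80, attained at (3, -1).

(3, -1)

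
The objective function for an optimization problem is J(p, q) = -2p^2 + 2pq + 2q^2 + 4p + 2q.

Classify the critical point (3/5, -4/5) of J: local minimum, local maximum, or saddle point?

saddle point

The Hessian of J is constant: H = [[-4, 2], [2, 4]].
det(H) = (-4)·4 − 2² = -20.
Since det(H) < 0, H is indefinite and the critical point is a saddle point.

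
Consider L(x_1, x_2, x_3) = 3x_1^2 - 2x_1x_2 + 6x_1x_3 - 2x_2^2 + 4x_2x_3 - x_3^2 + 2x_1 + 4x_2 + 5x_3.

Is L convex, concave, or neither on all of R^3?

L is quadratic, so its Hessian is the constant matrix H = [[6, -2, 6], [-2, -4, 4], [6, 4, -2]].
Leading principal minors: 6, -28, 8.
Neither pattern holds ⇒ H is indefinite ⇒ neither convex nor concave.

neither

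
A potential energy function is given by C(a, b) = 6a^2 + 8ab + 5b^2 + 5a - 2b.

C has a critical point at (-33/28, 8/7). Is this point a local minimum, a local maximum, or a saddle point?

local minimum

The Hessian of C is constant: H = [[12, 8], [8, 10]].
det(H) = 12·10 − 8² = 56.
det(H) > 0 and tr(H) = 22 > 0, so H is positive definite and the point is a local minimum.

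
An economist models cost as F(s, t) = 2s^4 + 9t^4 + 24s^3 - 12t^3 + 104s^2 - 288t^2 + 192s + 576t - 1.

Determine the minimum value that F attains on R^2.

F(s,t) separates as P(s) + Q(t) − 1, so its minimum is min P + min Q − 1.
P'(s) = 8(s + 2)(s + 3)(s + 4) vanishes at s ∈ {-4, -3, -2}; Q'(t) = 36(t - 4)(t - 1)(t + 4) vanishes at t ∈ {-4, 1, 4}.
Local minima of P (where P''>0): P(-4)=-128, P(-2)=-128. Local minima of Q: Q(-4)=-3840, Q(4)=-768.
So the global minimum of F is P(-4) + Q(-4) − 1 = -128 − 3840 − 1 = -3969, attained at (-4, -4).

-3969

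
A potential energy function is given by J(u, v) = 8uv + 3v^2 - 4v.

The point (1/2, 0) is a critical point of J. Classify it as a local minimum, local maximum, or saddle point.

The Hessian of J is constant: H = [[0, 8], [8, 6]].
det(H) = 0·6 − 8² = -64.
Since det(H) < 0, H is indefinite and the critical point is a saddle point.

saddle point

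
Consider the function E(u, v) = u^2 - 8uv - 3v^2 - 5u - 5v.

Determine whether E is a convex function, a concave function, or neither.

E is quadratic, so its Hessian is the constant matrix H = [[2, -8], [-8, -6]].
det(H) = -76, tr(H) = -4.
det(H) < 0, so H is indefinite: neither convex nor concave.

neither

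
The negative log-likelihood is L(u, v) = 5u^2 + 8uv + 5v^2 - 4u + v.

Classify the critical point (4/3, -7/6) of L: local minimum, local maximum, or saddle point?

The Hessian of L is constant: H = [[10, 8], [8, 10]].
det(H) = 10·10 − 8² = 36.
det(H) > 0 and tr(H) = 20 > 0, so H is positive definite and the point is a local minimum.

local minimum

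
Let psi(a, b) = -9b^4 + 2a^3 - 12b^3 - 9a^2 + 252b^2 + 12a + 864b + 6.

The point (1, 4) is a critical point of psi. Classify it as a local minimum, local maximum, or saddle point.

local maximum

The mixed partial ∂²psi/∂a∂b is 0, so the Hessian at any point is diag(psi_aa, psi_bb) = diag(6(2a - 3), 36(-3b^2 - 2b + 14)).
At (1, 4): H = diag(-6, -1512).
Both eigenvalues are negative, so H is negative definite: a local maximum.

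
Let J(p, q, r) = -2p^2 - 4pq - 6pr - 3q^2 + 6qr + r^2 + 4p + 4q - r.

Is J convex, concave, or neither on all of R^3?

neither

J is quadratic, so its Hessian is the constant matrix H = [[-4, -4, -6], [-4, -6, 6], [-6, 6, 2]].
Leading principal minors: -4, 8, 664.
Neither pattern holds ⇒ H is indefinite ⇒ neither convex nor concave.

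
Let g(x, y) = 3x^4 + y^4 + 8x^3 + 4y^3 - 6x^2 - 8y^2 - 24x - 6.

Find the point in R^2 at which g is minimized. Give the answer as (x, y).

(1, -4)

g(x,y) separates as P(x) + Q(y) − 6, so its minimum is min P + min Q − 6.
P'(x) = 12(x - 1)(x + 1)(x + 2) vanishes at x ∈ {-2, -1, 1}; Q'(y) = 4y(y - 1)(y + 4) vanishes at y ∈ {-4, 0, 1}.
Local minima of P (where P''>0): P(-2)=8, P(1)=-19. Local minima of Q: Q(-4)=-128, Q(1)=-3.
So the global minimum of g is P(1) + Q(-4) − 6 = -19 − 128 − 6 = -153, attained at (1, -4).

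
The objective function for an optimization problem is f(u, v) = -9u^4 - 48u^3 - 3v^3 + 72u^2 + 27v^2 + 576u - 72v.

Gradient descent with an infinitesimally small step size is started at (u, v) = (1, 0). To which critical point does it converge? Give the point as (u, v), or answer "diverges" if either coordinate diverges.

f is separable, so gradient descent decouples: u follows -∂f/∂u, v follows -∂f/∂v.
∂f/∂u = -36(u - 2)(u + 2)(u + 4); at u=1 this is 540, so u decreases.
∂f/∂v = -9(v - 4)(v - 2); at v=0 this is -72, so v increases.
u converges to its nearest critical value -2 (a local min of the u-part); v converges to 2. The iterate converges to (-2, 2).

(-2, 2)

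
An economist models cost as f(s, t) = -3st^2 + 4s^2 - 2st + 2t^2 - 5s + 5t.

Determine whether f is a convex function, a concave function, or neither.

neither

The term -3st^2 is cubic, so the Hessian is not constant.
∂²f/∂t² = -6s + 4, which takes both signs as s varies (negative for sufficiently large s). A diagonal entry of the Hessian changing sign means the Hessian is neither positive- nor negative-semidefinite on all of R^2.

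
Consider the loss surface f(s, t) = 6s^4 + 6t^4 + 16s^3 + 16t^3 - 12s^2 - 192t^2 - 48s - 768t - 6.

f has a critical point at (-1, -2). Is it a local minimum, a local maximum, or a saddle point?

local maximum

The mixed partial ∂²f/∂s∂t is 0, so the Hessian at any point is diag(f_ss, f_tt) = diag(24(3s^2 + 4s - 1), 24(3t^2 + 4t - 16)).
At (-1, -2): H = diag(-48, -288).
Both eigenvalues are negative, so H is negative definite: a local maximum.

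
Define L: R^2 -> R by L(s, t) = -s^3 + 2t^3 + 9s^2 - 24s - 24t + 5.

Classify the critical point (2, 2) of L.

local minimum

The mixed partial ∂²L/∂s∂t is 0, so the Hessian at any point is diag(L_ss, L_tt) = diag(6(-s + 3), 12t).
At (2, 2): H = diag(6, 24).
Both eigenvalues are positive, so H is positive definite: a local minimum.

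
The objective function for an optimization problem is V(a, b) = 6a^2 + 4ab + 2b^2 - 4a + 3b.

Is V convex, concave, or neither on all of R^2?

V is quadratic, so its Hessian is the constant matrix H = [[12, 4], [4, 4]].
det(H) = 32, tr(H) = 16.
det(H) > 0 and tr(H) > 0, so H is positive definite everywhere: convex.

convex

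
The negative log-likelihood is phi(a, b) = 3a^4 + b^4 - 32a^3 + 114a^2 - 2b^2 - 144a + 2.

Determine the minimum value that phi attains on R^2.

-58

phi(a,b) separates as P(a) + Q(b) + 2, so its minimum is min P + min Q + 2.
P'(a) = 12(a - 4)(a - 3)(a - 1) vanishes at a ∈ {1, 3, 4}; Q'(b) = 4b(b - 1)(b + 1) vanishes at b ∈ {-1, 0, 1}.
Local minima of P (where P''>0): P(1)=-59, P(4)=-32. Local minima of Q: Q(-1)=-1, Q(1)=-1.
So the global minimum of phi is P(1) + Q(-1) + 2 = -59 − 1 + 2 = -58, attained at (1, -1).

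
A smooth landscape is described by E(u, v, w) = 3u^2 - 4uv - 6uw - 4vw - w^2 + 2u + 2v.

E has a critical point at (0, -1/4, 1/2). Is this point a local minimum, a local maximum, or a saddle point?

The Hessian is constant: H = [[6, -4, -6], [-4, 0, -4], [-6, -4, -2]].
Leading principal minors: Δ₁ = 6, Δ₂ = -16, Δ₃ = -256.
The minors fit neither the all-positive nor the alternating-sign pattern, so H is indefinite: a saddle point.

saddle point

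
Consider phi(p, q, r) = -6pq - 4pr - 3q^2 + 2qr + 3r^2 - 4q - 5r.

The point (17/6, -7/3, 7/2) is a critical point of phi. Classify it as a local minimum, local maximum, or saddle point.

The Hessian is constant: H = [[0, -6, -4], [-6, -6, 2], [-4, 2, 6]].
Leading principal minors: Δ₁ = 0, Δ₂ = -36, Δ₃ = -24.
The minors fit neither the all-positive nor the alternating-sign pattern, so H is indefinite: a saddle point.

saddle point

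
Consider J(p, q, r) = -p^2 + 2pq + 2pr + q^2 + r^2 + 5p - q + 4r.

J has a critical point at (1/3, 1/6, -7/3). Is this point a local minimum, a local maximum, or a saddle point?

saddle point

The Hessian is constant: H = [[-2, 2, 2], [2, 2, 0], [2, 0, 2]].
Leading principal minors: Δ₁ = -2, Δ₂ = -8, Δ₃ = -24.
The minors fit neither the all-positive nor the alternating-sign pattern, so H is indefinite: a saddle point.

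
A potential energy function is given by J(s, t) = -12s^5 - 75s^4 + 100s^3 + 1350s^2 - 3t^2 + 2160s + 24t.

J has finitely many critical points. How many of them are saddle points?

2

J separates as a function of s plus a function of t, so ∇J=0 decouples.
∂J/∂s = -60(s - 3)(s + 1)(s + 3)(s + 4) = 0 at s ∈ {-4, -3, -1, 3}; ∂J/∂t = -6(t - 4) = 0 at t ∈ {4}.
The Hessian is diagonal: diag(J_ss, J_tt). Second derivatives: J_ss(-4)=1260, J_ss(-3)=-720, J_ss(-1)=1440, J_ss(3)=-10080; J_tt(4)=-6.
Saddle points occur where the two diagonal entries have opposite signs: (-4, 4), (-1, 4). Count: 2.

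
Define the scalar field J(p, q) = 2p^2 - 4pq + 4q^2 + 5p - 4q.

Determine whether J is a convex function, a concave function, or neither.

J is quadratic, so its Hessian is the constant matrix H = [[4, -4], [-4, 8]].
det(H) = 16, tr(H) = 12.
det(H) > 0 and tr(H) > 0, so H is positive definite everywhere: convex.

convex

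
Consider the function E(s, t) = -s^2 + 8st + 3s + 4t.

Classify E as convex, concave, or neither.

neither

E is quadratic, so its Hessian is the constant matrix H = [[-2, 8], [8, 0]].
det(H) = -64, tr(H) = -2.
det(H) < 0, so H is indefinite: neither convex nor concave.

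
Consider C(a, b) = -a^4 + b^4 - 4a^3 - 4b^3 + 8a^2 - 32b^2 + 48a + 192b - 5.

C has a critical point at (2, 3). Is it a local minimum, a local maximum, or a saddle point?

The mixed partial ∂²C/∂a∂b is 0, so the Hessian at any point is diag(C_aa, C_bb) = diag(4(-3a^2 - 6a + 4), 4(3b^2 - 6b - 16)).
At (2, 3): H = diag(-80, -28).
Both eigenvalues are negative, so H is negative definite: a local maximum.

local maximum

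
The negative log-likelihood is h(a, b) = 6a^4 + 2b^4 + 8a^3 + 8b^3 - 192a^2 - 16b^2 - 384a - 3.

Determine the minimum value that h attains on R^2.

-2819

h(a,b) separates as P(a) + Q(b) − 3, so its minimum is min P + min Q − 3.
P'(a) = 24(a - 4)(a + 1)(a + 4) vanishes at a ∈ {-4, -1, 4}; Q'(b) = 8b(b - 1)(b + 4) vanishes at b ∈ {-4, 0, 1}.
Local minima of P (where P''>0): P(-4)=-512, P(4)=-2560. Local minima of Q: Q(-4)=-256, Q(1)=-6.
So the global minimum of h is P(4) + Q(-4) − 3 = -2560 − 256 − 3 = -2819, attained at (4, -4).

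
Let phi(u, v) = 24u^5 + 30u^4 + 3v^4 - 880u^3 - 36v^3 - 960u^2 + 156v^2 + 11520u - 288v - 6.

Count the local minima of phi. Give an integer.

4

phi separates as a function of u plus a function of v, so ∇phi=0 decouples.
∂phi/∂u = 120(u - 4)(u - 2)(u + 3)(u + 4) = 0 at u ∈ {-4, -3, 2, 4}; ∂phi/∂v = 12(v - 4)(v - 3)(v - 2) = 0 at v ∈ {2, 3, 4}.
The Hessian is diagonal: diag(phi_uu, phi_vv). Second derivatives: phi_uu(-4)=-5760, phi_uu(-3)=4200, phi_uu(2)=-7200, phi_uu(4)=13440; phi_vv(2)=24, phi_vv(3)=-12, phi_vv(4)=24.
Local minima occur where both diagonal entries positive: (-3, 2), (-3, 4), (4, 2), (4, 4). Count: 4.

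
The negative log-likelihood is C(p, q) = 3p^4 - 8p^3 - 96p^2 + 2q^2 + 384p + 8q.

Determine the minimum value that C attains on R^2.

-1800

C(p,q) separates as A(p) + B(q), so its minimum is min A + min B.
A'(p) = 12(p - 4)(p - 2)(p + 4) vanishes at p ∈ {-4, 2, 4}; B'(q) = 4q + 8 vanishes at q ∈ {-2}.
Local minima of A (where A''>0): A(-4)=-1792, A(4)=256. Local minima of B: B(-2)=-8.
So the global minimum of C is A(-4) + B(-2) = -1792 − 8 = -1800, attained at (-4, -2).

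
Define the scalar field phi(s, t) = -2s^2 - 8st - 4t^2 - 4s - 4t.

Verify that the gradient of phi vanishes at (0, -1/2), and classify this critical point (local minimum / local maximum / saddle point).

∇phi = (-4s - 8t - 4, -8s - 8t - 4); substituting (0, -1/2) gives ∇phi = (0, 0), so (0, -1/2) is indeed a critical point.
The Hessian of phi is constant: H = [[-4, -8], [-8, -8]].
det(H) = (-4)·(-8) − (-8)² = -32.
Since det(H) < 0, H is indefinite and the critical point is a saddle point.

saddle point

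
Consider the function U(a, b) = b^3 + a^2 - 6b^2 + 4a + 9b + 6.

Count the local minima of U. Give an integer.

U separates as a function of a plus a function of b, so ∇U=0 decouples.
∂U/∂a = 2(a + 2) = 0 at a ∈ {-2}; ∂U/∂b = 3(b - 3)(b - 1) = 0 at b ∈ {1, 3}.
The Hessian is diagonal: diag(U_aa, U_bb). Second derivatives: U_aa(-2)=2; U_bb(1)=-6, U_bb(3)=6.
Local minima occur where both diagonal entries positive: (-2, 3). Count: 1.

1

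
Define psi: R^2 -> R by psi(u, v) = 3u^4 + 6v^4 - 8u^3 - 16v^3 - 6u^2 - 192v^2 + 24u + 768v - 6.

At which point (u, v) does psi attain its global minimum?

(-1, -4)

psi(u,v) separates as P(u) + Q(v) − 6, so its minimum is min P + min Q − 6.
P'(u) = 12(u - 2)(u - 1)(u + 1) vanishes at u ∈ {-1, 1, 2}; Q'(v) = 24(v - 4)(v - 2)(v + 4) vanishes at v ∈ {-4, 2, 4}.
Local minima of P (where P''>0): P(-1)=-19, P(2)=8. Local minima of Q: Q(-4)=-3584, Q(4)=512.
So the global minimum of psi is P(-1) + Q(-4) − 6 = -19 − 3584 − 6 = -3609, attained at (-1, -4).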